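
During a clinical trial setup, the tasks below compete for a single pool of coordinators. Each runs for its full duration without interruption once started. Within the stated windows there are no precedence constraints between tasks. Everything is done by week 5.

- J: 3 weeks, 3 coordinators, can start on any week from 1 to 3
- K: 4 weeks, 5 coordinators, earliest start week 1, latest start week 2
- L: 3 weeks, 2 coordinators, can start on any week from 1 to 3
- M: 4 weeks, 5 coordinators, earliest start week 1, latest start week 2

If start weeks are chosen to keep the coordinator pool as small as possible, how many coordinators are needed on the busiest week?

Schedule J@1, K@1, L@1, M@1: w1:15  w2:15  w3:15  w4:10  w5:0 — peak 15.

15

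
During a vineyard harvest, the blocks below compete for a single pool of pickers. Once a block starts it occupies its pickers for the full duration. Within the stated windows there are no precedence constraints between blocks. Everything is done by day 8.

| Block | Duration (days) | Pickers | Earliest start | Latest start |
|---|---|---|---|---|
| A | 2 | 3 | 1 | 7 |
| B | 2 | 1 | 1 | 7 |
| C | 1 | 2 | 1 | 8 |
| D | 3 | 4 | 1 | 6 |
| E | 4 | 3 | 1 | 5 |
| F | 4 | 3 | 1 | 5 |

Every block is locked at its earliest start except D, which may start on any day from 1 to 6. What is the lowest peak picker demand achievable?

12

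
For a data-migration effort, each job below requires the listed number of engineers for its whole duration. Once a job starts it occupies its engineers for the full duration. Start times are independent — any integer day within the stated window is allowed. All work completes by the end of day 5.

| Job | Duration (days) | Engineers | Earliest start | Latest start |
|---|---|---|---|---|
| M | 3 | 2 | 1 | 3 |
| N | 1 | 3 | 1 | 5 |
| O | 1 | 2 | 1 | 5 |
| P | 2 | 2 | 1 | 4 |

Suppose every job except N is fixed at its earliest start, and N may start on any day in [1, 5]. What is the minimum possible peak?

N@1: d1:9  d2:4  d3:2  d4:0  d5:0 → peak 9
N@2: d1:6  d2:7  d3:2  d4:0  d5:0 → peak 7
N@3: d1:6  d2:4  d3:5  d4:0  d5:0 → peak 6
N@4: d1:6  d2:4  d3:2  d4:3  d5:0 → peak 6
N@5: d1:6  d2:4  d3:2  d4:0  d5:3 → peak 6
Best is N@3, peak 6.

6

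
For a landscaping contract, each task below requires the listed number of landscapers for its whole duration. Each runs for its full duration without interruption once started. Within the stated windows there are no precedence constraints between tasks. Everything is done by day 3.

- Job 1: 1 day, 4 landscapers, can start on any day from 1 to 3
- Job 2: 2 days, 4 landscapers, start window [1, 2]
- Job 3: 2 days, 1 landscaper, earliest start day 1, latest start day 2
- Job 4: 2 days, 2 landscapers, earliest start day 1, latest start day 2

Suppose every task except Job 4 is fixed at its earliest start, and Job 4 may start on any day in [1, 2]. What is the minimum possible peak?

9

Job 4@1: d1:11  d2:7  d3:0 → peak 11
Job 4@2: d1:9  d2:7  d3:2 → peak 9
Best is Job 4@2, peak 9.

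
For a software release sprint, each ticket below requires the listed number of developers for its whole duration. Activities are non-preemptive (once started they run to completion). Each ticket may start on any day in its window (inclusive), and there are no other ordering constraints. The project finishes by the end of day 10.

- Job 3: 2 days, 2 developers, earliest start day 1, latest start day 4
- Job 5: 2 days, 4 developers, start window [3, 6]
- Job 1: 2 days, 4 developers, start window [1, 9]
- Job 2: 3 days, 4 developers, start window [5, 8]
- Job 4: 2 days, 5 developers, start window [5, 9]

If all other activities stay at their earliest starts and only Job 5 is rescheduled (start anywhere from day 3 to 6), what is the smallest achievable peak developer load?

9

Job 5@3: d1:6  d2:6  d3:4  d4:4  d5:9  d6:9  d7:4  d8:0  d9:0  d10:0 → peak 9
Job 5@4: d1:6  d2:6  d3:0  d4:4  d5:13  d6:9  d7:4  d8:0  d9:0  d10:0 → peak 13
Job 5@5: d1:6  d2:6  d3:0  d4:0  d5:13  d6:13  d7:4  d8:0  d9:0  d10:0 → peak 13
Job 5@6: d1:6  d2:6  d3:0  d4:0  d5:9  d6:13  d7:8  d8:0  d9:0  d10:0 → peak 13
Best is Job 5@3, peak 9.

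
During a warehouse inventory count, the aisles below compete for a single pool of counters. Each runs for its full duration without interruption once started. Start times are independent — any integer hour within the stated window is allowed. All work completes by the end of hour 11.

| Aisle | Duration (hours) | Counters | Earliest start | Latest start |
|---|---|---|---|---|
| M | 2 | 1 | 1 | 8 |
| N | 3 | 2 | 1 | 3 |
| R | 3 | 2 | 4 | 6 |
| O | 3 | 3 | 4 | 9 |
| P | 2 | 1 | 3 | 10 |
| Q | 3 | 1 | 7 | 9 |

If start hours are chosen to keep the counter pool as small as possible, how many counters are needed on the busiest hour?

4

Early-start (M@1, N@1, R@4, O@4, P@3, Q@7) gives peak 6: h1:3  h2:3  h3:3  h4:6  h5:5  h6:5  h7:1  h8:1  h9:1  h10:0  h11:0.
Shift O→7.
Schedule M@1, N@1, R@4, O@7, P@3, Q@7: h1:3  h2:3  h3:3  h4:3  h5:2  h6:2  h7:4  h8:4  h9:4  h10:0  h11:0 — peak 4.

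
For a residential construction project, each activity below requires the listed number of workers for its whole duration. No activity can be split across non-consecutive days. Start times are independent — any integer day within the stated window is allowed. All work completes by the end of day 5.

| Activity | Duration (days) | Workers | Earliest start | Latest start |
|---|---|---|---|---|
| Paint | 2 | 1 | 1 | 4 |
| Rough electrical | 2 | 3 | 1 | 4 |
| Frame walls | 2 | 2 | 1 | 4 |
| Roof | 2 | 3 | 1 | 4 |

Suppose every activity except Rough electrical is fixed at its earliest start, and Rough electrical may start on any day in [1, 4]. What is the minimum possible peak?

6

Rough electrical@1: d1:9  d2:9  d3:0  d4:0  d5:0 → peak 9
Rough electrical@2: d1:6  d2:9  d3:3  d4:0  d5:0 → peak 9
Rough electrical@3: d1:6  d2:6  d3:3  d4:3  d5:0 → peak 6
Rough electrical@4: d1:6  d2:6  d3:0  d4:3  d5:3 → peak 6
Best is Rough electrical@3, peak 6.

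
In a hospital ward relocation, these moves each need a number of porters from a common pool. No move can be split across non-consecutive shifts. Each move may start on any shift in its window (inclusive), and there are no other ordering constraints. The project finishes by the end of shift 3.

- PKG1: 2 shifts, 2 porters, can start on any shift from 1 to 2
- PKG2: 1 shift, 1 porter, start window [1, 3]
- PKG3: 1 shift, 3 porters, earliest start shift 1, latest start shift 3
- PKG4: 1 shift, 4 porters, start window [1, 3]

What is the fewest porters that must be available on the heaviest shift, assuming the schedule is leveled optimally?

5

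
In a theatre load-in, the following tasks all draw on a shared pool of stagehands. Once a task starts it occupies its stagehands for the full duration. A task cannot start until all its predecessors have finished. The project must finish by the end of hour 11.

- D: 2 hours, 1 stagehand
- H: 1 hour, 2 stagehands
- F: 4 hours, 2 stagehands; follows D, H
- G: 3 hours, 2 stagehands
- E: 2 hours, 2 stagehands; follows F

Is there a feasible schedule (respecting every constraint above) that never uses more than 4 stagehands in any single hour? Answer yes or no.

yes

Schedule D@1, H@1, F@3, G@7, E@10: h1:3  h2:1  h3:2  h4:2  h5:2  h6:2  h7:2  h8:2  h9:2  h10:2  h11:2 — peak 3 ≤ 4.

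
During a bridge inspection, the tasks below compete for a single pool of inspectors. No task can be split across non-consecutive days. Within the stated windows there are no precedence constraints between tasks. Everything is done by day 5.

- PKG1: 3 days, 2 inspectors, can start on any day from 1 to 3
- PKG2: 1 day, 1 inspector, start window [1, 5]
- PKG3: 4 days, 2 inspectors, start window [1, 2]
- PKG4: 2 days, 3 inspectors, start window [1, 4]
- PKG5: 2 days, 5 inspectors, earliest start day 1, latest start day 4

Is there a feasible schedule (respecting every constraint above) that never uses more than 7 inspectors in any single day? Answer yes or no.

Schedule PKG1@1, PKG2@1, PKG3@1, PKG4@2, PKG5@4: d1:5  d2:7  d3:7  d4:7  d5:5 — peak 7 ≤ 7.

yes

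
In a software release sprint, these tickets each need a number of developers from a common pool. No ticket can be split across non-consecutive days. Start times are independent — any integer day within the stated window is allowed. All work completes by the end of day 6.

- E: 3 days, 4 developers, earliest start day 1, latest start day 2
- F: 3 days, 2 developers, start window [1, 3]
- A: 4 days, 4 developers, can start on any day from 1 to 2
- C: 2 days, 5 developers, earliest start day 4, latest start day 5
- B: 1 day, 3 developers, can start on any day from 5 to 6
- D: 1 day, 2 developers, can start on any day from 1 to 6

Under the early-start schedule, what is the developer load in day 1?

At early start, day 1 has: E, F, A, D.
Demand: 4 + 2 + 4 + 2 = 12.

12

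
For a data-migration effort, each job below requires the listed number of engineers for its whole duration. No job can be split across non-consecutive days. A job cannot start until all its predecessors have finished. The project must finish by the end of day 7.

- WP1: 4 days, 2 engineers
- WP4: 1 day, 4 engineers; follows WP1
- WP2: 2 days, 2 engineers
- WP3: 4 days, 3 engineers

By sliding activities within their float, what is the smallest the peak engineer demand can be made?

Early-start (WP1@1, WP4@5, WP2@1, WP3@1) gives peak 7: d1:7  d2:7  d3:5  d4:5  d5:4  d6:0  d7:0.
Shift WP2→6.
Schedule WP1@1, WP4@5, WP2@6, WP3@1: d1:5  d2:5  d3:5  d4:5  d5:4  d6:2  d7:2 — peak 5.

5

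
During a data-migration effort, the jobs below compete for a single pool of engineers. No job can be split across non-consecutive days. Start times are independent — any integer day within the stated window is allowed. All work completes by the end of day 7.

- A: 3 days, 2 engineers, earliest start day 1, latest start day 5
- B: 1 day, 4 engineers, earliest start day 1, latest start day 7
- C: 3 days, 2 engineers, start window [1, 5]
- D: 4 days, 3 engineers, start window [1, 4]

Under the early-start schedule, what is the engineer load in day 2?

7

At early start, day 2 has: A, C, D.
Demand: 2 + 2 + 3 = 7.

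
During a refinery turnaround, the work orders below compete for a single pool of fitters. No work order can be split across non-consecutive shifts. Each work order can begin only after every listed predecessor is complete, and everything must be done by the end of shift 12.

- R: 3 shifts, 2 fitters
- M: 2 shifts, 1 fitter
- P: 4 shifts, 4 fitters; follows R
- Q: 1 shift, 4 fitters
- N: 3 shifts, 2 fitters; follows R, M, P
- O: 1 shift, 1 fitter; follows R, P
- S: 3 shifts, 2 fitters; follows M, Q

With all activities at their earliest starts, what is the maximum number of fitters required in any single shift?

Early-start schedule: R@1, M@1, P@4, Q@1, N@8, O@8, S@3.
Load per shift: shift 1: 7, shift 2: 3, shift 3: 4, shift 4: 6, shift 5: 6, shift 6: 4, shift 7: 4, shift 8: 3, shift 9: 2, shift 10: 2, shift 11: 0, shift 12: 0.
Peak is 7.

7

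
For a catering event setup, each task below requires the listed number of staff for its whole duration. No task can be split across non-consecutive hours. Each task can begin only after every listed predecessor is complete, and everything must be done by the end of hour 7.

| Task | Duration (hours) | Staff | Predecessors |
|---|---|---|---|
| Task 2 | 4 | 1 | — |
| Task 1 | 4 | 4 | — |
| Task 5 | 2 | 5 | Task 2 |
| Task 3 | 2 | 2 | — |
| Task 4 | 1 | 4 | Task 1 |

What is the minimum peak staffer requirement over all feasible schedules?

Early-start (Task 2@1, Task 1@1, Task 5@5, Task 3@1, Task 4@5) gives peak 9: h1:7  h2:7  h3:5  h4:5  h5:9  h6:5  h7:0.
Shift Task 4→7.
Schedule Task 2@1, Task 1@1, Task 5@5, Task 3@1, Task 4@7: h1:7  h2:7  h3:5  h4:5  h5:5  h6:5  h7:4 — peak 7.

7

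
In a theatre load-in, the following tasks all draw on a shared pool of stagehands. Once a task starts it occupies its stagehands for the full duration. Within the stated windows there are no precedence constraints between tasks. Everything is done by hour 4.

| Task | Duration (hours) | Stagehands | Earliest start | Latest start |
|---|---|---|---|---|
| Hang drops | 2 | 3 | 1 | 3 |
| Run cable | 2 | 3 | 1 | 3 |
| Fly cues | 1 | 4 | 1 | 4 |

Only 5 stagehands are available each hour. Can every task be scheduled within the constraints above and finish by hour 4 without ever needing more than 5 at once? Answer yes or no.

no

The minimum achievable peak is 6; 5 < 6, so no feasible schedule stays within the cap.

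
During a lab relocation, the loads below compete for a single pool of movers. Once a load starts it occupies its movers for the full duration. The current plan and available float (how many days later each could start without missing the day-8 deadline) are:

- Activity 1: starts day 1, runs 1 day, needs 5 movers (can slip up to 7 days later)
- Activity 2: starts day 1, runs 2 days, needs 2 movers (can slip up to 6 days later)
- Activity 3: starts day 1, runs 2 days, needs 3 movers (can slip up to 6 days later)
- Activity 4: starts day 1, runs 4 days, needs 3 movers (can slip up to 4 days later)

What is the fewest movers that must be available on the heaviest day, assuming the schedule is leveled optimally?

Early-start (Activity 1@1, Activity 2@1, Activity 3@1, Activity 4@1) gives peak 13: d1:13  d2:8  d3:3  d4:3  d5:0  d6:0  d7:0  d8:0.
Shift Activity 2→2, Activity 3→2, Activity 4→4.
Schedule Activity 1@1, Activity 2@2, Activity 3@2, Activity 4@4: d1:5  d2:5  d3:5  d4:3  d5:3  d6:3  d7:3  d8:0 — peak 5.

5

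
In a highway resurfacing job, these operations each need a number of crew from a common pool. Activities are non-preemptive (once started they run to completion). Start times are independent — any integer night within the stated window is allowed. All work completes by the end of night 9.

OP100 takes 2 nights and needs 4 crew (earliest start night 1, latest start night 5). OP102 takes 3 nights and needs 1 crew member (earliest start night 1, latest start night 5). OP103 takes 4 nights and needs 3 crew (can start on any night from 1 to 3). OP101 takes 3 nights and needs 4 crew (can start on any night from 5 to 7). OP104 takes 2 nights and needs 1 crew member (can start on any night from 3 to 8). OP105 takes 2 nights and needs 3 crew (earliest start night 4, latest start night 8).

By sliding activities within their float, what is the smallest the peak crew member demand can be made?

Early-start (OP100@1, OP102@1, OP103@1, OP101@5, OP104@3, OP105@4) gives peak 8: n1:8  n2:8  n3:5  n4:7  n5:7  n6:4  n7:4  n8:0  n9:0.
Shift OP103→3, OP101→7, OP105→5.
Schedule OP100@1, OP102@1, OP103@3, OP101@7, OP104@3, OP105@5: n1:5  n2:5  n3:5  n4:4  n5:6  n6:6  n7:4  n8:4  n9:4 — peak 6.

6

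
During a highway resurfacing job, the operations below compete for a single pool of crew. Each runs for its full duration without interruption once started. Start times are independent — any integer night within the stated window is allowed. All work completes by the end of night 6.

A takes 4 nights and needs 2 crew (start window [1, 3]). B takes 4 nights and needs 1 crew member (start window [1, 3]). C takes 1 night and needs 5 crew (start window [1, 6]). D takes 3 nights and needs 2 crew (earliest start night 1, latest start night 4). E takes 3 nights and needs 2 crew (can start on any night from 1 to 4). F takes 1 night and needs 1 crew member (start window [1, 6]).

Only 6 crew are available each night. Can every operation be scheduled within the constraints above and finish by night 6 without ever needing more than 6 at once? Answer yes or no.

no

The minimum achievable peak is 7; 6 < 7, so no feasible schedule stays within the cap.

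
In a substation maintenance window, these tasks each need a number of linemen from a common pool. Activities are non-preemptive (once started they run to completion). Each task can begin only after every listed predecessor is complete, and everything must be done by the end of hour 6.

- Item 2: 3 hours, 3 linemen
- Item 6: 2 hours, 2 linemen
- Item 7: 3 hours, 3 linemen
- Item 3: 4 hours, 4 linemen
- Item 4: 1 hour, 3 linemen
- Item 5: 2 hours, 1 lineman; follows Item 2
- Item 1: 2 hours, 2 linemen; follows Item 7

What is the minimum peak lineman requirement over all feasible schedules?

Early-start (Item 2@1, Item 6@1, Item 7@1, Item 3@1, Item 4@1, Item 5@4, Item 1@4) gives peak 15: h1:15  h2:12  h3:10  h4:7  h5:3  h6:0.
Shift Item 3→3, Item 4→4.
Schedule Item 2@1, Item 6@1, Item 7@1, Item 3@3, Item 4@4, Item 5@4, Item 1@4: h1:8  h2:8  h3:10  h4:10  h5:7  h6:4 — peak 10.

10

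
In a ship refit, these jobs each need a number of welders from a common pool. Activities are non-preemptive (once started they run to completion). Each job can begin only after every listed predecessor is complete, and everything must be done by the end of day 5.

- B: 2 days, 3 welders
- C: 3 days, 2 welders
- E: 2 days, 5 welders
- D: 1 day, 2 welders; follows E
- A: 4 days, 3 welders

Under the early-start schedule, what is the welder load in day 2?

13

At early start, day 2 has: B, C, E, A.
Demand: 3 + 2 + 5 + 3 = 13.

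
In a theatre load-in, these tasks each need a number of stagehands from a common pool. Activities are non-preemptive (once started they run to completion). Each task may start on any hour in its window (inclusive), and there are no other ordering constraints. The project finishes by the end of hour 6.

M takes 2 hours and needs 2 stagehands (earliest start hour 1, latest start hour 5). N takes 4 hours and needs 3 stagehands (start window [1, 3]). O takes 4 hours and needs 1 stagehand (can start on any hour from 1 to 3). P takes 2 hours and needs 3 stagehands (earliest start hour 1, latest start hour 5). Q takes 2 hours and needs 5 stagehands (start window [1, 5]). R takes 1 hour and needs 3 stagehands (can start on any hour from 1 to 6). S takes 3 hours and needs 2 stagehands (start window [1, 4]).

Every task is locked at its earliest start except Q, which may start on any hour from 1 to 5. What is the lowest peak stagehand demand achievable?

14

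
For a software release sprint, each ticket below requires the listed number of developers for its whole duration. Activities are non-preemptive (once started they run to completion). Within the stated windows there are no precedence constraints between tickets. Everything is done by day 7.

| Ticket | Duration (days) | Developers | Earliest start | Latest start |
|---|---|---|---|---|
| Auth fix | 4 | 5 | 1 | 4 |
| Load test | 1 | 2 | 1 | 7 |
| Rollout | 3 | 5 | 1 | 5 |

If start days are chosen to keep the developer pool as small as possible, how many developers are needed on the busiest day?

7

Early-start (Auth fix@1, Load test@1, Rollout@1) gives peak 12: d1:12  d2:10  d3:10  d4:5  d5:0  d6:0  d7:0.
Shift Rollout→5.
Schedule Auth fix@1, Load test@1, Rollout@5: d1:7  d2:5  d3:5  d4:5  d5:5  d6:5  d7:5 — peak 7.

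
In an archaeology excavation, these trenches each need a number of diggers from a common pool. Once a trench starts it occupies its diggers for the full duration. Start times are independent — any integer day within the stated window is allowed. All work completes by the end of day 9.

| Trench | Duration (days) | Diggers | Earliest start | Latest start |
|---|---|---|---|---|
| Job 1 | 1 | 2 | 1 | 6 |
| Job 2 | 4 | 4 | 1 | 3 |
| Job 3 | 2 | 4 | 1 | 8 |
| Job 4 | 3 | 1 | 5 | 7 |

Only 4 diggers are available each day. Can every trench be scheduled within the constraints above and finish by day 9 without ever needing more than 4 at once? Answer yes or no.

Schedule Job 1@5, Job 2@1, Job 3@8, Job 4@5: d1:4  d2:4  d3:4  d4:4  d5:3  d6:1  d7:1  d8:4  d9:4 — peak 4 ≤ 4.

yes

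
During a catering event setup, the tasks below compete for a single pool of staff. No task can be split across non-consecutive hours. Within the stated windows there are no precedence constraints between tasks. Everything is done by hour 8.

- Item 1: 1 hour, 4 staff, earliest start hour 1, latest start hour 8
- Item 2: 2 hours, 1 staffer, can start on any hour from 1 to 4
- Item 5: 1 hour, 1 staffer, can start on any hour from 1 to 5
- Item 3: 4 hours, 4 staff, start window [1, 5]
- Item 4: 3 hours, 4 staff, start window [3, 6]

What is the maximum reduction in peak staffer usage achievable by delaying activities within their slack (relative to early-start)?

Early-start peak: h1:10  h2:5  h3:8  h4:8  h5:4  h6:0  h7:0  h8:0 ⇒ 10.
Leveled (Item 1@1, Item 2@1, Item 5@3, Item 3@2, Item 4@6): h1:5  h2:5  h3:5  h4:4  h5:4  h6:4  h7:4  h8:4 ⇒ 5.
Reduction 10 − 5 = 5.

5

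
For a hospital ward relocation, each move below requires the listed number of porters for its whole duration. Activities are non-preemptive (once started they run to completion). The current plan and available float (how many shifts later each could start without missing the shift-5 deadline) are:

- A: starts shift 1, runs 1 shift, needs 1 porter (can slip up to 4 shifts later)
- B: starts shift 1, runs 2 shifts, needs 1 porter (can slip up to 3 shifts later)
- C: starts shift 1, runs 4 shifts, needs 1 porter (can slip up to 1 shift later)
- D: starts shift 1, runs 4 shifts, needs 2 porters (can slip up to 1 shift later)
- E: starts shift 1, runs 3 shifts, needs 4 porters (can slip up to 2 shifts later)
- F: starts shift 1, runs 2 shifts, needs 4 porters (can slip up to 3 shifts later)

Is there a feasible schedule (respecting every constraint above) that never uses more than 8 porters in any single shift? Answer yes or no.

yes

Schedule A@1, B@1, C@1, D@2, E@1, F@4: s1:7  s2:8  s3:7  s4:7  s5:6 — peak 8 ≤ 8.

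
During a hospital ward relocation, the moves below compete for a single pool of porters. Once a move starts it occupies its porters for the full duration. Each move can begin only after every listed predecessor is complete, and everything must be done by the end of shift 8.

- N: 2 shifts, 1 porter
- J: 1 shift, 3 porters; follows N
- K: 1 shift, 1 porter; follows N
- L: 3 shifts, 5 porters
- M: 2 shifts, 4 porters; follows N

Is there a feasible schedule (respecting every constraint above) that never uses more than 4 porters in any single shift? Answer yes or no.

no

The minimum achievable peak is 5; 4 < 5, so no feasible schedule stays within the cap.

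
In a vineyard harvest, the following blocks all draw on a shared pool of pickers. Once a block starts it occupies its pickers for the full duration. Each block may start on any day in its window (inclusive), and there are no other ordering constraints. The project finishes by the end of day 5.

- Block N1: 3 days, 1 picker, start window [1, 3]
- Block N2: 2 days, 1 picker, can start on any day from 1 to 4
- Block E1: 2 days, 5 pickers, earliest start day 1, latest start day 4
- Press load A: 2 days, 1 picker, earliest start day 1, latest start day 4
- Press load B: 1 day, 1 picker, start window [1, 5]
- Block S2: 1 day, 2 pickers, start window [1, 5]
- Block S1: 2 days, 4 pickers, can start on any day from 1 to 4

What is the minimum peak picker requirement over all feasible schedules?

Early-start (Block N1@1, Block N2@1, Block E1@1, Press load A@1, Press load B@1, Block S2@1, Block S1@1) gives peak 15: d1:15  d2:12  d3:1  d4:0  d5:0.
Shift Block E1→3, Press load A→4, Press load B→5, Block S2→5.
Schedule Block N1@1, Block N2@1, Block E1@3, Press load A@4, Press load B@5, Block S2@5, Block S1@1: d1:6  d2:6  d3:6  d4:6  d5:4 — peak 6.
Total picker-days = 28 over 5 days ⇒ peak ≥ ⌈28/5⌉ = 6, so 6 is optimal.

6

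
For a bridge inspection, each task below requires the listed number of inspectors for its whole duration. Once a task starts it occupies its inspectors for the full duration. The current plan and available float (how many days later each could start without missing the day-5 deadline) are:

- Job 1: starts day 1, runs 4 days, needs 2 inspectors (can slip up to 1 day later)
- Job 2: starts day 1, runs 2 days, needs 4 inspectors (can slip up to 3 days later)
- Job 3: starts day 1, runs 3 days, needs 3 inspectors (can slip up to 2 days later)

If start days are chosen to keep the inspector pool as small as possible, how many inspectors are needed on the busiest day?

Early-start (Job 1@1, Job 2@1, Job 3@1) gives peak 9: d1:9  d2:9  d3:5  d4:2  d5:0.
Shift Job 3→3.
Schedule Job 1@1, Job 2@1, Job 3@3: d1:6  d2:6  d3:5  d4:5  d5:3 — peak 6.
No arrangement of the 24 feasible schedules does better.

6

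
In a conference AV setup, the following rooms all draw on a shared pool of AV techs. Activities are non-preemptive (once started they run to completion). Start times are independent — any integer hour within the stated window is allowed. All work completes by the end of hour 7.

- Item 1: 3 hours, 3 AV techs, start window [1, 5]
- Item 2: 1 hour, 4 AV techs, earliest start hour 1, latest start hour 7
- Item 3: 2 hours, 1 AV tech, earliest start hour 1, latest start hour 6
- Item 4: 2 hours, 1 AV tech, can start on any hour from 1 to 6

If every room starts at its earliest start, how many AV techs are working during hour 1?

9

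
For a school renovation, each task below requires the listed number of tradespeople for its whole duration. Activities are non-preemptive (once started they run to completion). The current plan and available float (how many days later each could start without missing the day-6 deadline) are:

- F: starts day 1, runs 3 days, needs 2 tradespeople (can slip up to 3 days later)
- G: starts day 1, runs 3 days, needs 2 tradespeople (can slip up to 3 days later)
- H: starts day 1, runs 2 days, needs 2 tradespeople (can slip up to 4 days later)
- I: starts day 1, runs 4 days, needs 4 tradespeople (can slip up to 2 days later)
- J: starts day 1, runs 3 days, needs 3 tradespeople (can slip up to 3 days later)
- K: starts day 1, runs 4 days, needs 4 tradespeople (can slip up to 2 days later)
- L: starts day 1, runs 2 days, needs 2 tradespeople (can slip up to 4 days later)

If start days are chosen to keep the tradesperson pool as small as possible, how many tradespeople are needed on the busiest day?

Early-start (F@1, G@1, H@1, I@1, J@1, K@1, L@1) gives peak 19: d1:19  d2:19  d3:15  d4:8  d5:0  d6:0.
Shift J→4, K→3.
Schedule F@1, G@1, H@1, I@1, J@4, K@3, L@1: d1:12  d2:12  d3:12  d4:11  d5:7  d6:7 — peak 12.

12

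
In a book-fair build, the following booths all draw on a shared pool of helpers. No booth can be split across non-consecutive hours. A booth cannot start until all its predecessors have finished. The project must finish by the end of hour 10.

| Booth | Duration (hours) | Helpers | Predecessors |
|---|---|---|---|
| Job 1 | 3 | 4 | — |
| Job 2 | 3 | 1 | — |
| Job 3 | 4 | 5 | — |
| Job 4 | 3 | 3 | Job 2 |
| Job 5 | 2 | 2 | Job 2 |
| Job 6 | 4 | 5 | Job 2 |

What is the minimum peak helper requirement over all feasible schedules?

Early-start (Job 1@1, Job 2@1, Job 3@1, Job 4@4, Job 5@4, Job 6@4) gives peak 15: h1:10  h2:10  h3:10  h4:15  h5:10  h6:8  h7:5  h8:0  h9:0  h10:0.
Shift Job 1→4, Job 4→5, Job 5→5, Job 6→7.
Schedule Job 1@4, Job 2@1, Job 3@1, Job 4@5, Job 5@5, Job 6@7: h1:6  h2:6  h3:6  h4:9  h5:9  h6:9  h7:8  h8:5  h9:5  h10:5 — peak 9.

9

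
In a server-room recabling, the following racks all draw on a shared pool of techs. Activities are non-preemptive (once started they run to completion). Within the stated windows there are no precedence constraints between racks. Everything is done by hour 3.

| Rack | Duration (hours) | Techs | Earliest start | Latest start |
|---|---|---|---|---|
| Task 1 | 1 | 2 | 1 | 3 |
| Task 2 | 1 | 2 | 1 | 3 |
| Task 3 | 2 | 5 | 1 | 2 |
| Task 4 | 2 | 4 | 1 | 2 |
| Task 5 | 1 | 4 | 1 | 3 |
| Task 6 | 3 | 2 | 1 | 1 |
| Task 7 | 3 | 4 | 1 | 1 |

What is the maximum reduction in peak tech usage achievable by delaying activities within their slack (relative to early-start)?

Early-start peak: h1:23  h2:15  h3:6 ⇒ 23.
Leveled (Task 1@1, Task 2@1, Task 3@1, Task 4@2, Task 5@3, Task 6@1, Task 7@1): h1:15  h2:15  h3:14 ⇒ 15.
Reduction 23 − 15 = 8.

8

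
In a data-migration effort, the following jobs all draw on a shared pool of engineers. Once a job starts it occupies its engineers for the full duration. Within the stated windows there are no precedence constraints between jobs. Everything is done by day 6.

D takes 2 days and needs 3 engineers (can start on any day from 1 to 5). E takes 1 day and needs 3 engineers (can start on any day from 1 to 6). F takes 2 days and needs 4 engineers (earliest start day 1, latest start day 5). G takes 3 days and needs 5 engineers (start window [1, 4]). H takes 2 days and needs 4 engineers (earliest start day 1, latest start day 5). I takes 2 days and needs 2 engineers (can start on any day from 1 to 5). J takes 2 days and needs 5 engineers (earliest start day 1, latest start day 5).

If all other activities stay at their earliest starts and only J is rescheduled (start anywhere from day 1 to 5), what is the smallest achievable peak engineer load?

21

J@1: d1:26  d2:23  d3:5  d4:0  d5:0  d6:0 → peak 26
J@2: d1:21  d2:23  d3:10  d4:0  d5:0  d6:0 → peak 23
J@3: d1:21  d2:18  d3:10  d4:5  d5:0  d6:0 → peak 21
J@4: d1:21  d2:18  d3:5  d4:5  d5:5  d6:0 → peak 21
J@5: d1:21  d2:18  d3:5  d4:0  d5:5  d6:5 → peak 21
Best is J@3, peak 21.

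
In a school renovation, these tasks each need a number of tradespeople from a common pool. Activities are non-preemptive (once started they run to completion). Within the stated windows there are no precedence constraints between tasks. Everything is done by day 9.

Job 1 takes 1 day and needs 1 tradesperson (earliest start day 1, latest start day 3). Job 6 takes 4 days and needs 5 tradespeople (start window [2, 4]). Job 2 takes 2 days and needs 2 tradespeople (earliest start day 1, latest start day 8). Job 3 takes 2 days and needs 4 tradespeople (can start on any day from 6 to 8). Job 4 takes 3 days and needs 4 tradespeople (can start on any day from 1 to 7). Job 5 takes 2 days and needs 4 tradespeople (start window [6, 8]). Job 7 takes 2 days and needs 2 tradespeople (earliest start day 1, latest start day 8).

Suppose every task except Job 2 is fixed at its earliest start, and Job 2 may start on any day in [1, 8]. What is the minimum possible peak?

Job 2@1: d1:9  d2:13  d3:9  d4:5  d5:5  d6:8  d7:8  d8:0  d9:0 → peak 13
Job 2@2: d1:7  d2:13  d3:11  d4:5  d5:5  d6:8  d7:8  d8:0  d9:0 → peak 13
Job 2@3: d1:7  d2:11  d3:11  d4:7  d5:5  d6:8  d7:8  d8:0  d9:0 → peak 11
Job 2@4: d1:7  d2:11  d3:9  d4:7  d5:7  d6:8  d7:8  d8:0  d9:0 → peak 11
Job 2@5: d1:7  d2:11  d3:9  d4:5  d5:7  d6:10  d7:8  d8:0  d9:0 → peak 11
Job 2@6: d1:7  d2:11  d3:9  d4:5  d5:5  d6:10  d7:10  d8:0  d9:0 → peak 11
Job 2@7: d1:7  d2:11  d3:9  d4:5  d5:5  d6:8  d7:10  d8:2  d9:0 → peak 11
Job 2@8: d1:7  d2:11  d3:9  d4:5  d5:5  d6:8  d7:8  d8:2  d9:2 → peak 11
Best is Job 2@3, peak 11.

11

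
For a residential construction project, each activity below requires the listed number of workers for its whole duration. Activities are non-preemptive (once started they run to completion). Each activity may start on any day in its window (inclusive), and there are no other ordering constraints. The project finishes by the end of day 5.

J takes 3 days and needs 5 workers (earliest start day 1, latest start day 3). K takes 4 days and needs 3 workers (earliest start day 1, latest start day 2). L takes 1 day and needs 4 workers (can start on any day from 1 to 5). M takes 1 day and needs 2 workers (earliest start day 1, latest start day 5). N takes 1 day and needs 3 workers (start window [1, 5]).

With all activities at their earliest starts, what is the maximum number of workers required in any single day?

Early-start schedule: J@1, K@1, L@1, M@1, N@1.
Load per day: day 1: 17, day 2: 8, day 3: 8, day 4: 3, day 5: 0.
Peak is 17.

17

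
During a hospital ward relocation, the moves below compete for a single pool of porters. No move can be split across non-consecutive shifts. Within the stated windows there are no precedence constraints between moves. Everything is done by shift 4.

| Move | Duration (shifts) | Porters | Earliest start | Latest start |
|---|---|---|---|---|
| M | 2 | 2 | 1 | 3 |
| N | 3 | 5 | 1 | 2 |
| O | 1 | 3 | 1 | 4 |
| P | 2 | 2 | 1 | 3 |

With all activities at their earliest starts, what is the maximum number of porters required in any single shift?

Early-start schedule: M@1, N@1, O@1, P@1.
Load per shift: shift 1: 12, shift 2: 9, shift 3: 5, shift 4: 0.
Peak is 12.

12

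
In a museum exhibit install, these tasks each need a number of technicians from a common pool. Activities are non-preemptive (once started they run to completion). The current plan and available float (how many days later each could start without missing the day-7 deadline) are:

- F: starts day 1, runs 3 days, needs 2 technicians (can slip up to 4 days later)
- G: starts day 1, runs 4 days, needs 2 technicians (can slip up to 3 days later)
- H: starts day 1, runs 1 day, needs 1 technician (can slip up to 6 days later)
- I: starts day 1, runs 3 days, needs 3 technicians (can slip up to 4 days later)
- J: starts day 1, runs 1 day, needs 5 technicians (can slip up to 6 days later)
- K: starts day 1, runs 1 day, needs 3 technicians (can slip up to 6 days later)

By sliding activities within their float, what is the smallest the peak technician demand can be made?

Early-start (F@1, G@1, H@1, I@1, J@1, K@1) gives peak 16: d1:16  d2:7  d3:7  d4:2  d5:0  d6:0  d7:0.
Shift G→2, H→2, I→4, J→7.
Schedule F@1, G@2, H@2, I@4, J@7, K@1: d1:5  d2:5  d3:4  d4:5  d5:5  d6:3  d7:5 — peak 5.
Total technician-days = 32 over 7 days ⇒ peak ≥ ⌈32/7⌉ = 5, so 5 is optimal.

5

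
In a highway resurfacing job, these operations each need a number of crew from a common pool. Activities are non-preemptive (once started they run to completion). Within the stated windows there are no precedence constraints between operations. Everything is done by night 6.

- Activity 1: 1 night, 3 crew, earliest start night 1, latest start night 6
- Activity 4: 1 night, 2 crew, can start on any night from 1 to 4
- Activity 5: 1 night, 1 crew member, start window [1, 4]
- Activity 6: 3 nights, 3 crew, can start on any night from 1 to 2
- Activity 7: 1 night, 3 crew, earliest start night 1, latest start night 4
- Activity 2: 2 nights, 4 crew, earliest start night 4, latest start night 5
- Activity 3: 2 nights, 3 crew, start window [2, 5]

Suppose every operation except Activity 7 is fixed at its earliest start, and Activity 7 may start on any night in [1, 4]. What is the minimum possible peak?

9

Activity 7@1: n1:12  n2:6  n3:6  n4:4  n5:4  n6:0 → peak 12
Activity 7@2: n1:9  n2:9  n3:6  n4:4  n5:4  n6:0 → peak 9
Activity 7@3: n1:9  n2:6  n3:9  n4:4  n5:4  n6:0 → peak 9
Activity 7@4: n1:9  n2:6  n3:6  n4:7  n5:4  n6:0 → peak 9
Best is Activity 7@2, peak 9.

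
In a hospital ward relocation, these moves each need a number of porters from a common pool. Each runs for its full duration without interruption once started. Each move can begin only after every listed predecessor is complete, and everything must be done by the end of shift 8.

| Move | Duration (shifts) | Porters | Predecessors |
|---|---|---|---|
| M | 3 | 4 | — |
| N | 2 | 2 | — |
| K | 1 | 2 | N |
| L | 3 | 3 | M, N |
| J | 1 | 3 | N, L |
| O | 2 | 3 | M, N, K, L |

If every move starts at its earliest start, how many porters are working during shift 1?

6

At early start, shift 1 has: M, N.
Demand: 4 + 2 = 6.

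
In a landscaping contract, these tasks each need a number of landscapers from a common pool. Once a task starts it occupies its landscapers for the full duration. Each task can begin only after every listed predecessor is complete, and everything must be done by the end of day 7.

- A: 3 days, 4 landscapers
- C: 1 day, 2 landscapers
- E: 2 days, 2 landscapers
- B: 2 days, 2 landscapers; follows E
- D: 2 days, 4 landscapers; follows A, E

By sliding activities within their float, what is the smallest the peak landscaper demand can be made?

Early-start (A@1, C@1, E@1, B@3, D@4) gives peak 8: d1:8  d2:6  d3:6  d4:6  d5:4  d6:0  d7:0.
Shift E→2, B→4.
Schedule A@1, C@1, E@2, B@4, D@4: d1:6  d2:6  d3:6  d4:6  d5:6  d6:0  d7:0 — peak 6.

6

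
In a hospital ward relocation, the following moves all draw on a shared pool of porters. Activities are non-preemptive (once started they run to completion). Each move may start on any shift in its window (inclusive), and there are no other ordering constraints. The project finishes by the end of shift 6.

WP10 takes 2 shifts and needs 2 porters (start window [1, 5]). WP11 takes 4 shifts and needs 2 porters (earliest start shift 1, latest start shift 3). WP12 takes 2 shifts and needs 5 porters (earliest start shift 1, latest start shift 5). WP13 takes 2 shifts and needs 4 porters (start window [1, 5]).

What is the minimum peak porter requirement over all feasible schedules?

6

Early-start (WP10@1, WP11@1, WP12@1, WP13@1) gives peak 13: s1:13  s2:13  s3:2  s4:2  s5:0  s6:0.
Shift WP12→5, WP13→3.
Schedule WP10@1, WP11@1, WP12@5, WP13@3: s1:4  s2:4  s3:6  s4:6  s5:5  s6:5 — peak 6.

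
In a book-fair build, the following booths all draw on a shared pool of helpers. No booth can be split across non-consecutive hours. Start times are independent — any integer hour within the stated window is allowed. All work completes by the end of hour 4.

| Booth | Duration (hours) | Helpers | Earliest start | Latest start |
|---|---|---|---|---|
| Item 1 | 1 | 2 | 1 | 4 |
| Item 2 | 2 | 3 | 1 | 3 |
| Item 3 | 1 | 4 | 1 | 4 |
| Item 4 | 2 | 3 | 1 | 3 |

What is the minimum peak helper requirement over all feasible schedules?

Early-start (Item 1@1, Item 2@1, Item 3@1, Item 4@1) gives peak 12: h1:12  h2:6  h3:0  h4:0.
Shift Item 3→4, Item 4→2.
Schedule Item 1@1, Item 2@1, Item 3@4, Item 4@2: h1:5  h2:6  h3:3  h4:4 — peak 6.

6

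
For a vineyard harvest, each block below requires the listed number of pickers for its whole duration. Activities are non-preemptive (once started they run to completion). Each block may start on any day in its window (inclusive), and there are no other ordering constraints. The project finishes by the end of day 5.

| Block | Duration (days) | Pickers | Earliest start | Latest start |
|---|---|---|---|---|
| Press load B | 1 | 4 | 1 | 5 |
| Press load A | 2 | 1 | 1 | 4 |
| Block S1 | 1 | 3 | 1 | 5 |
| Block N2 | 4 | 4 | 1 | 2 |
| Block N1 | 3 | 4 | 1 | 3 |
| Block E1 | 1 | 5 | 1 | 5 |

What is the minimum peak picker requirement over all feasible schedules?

Early-start (Press load B@1, Press load A@1, Block S1@1, Block N2@1, Block N1@1, Block E1@1) gives peak 21: d1:21  d2:9  d3:8  d4:4  d5:0.
Shift Block N2→2, Block N1→2, Block E1→5.
Schedule Press load B@1, Press load A@1, Block S1@1, Block N2@2, Block N1@2, Block E1@5: d1:8  d2:9  d3:8  d4:8  d5:9 — peak 9.
Total picker-days = 42 over 5 days ⇒ peak ≥ ⌈42/5⌉ = 9, so 9 is optimal.

9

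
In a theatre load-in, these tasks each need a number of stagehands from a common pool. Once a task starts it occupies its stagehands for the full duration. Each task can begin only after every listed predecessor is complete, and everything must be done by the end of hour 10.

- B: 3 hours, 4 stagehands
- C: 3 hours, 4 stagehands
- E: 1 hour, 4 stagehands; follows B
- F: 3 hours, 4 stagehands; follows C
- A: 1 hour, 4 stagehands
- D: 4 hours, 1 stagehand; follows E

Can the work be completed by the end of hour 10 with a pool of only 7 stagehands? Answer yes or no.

The minimum achievable peak is 8; 7 < 8, so no feasible schedule stays within the cap.

no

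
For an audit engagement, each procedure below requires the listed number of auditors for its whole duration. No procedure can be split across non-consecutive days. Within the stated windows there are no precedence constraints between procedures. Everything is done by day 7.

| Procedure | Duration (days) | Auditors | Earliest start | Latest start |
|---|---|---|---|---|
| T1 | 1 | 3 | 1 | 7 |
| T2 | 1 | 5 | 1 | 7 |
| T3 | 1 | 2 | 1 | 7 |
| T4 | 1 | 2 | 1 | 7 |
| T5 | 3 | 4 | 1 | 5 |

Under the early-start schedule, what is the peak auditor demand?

16

Early-start schedule: T1@1, T2@1, T3@1, T4@1, T5@1.
Load per day: day 1: 16, day 2: 4, day 3: 4, day 4: 0, day 5: 0, day 6: 0, day 7: 0.
Peak is 16.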